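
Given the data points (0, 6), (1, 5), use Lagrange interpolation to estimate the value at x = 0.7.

Lagrange interpolation formula:
P(x) = Σ yᵢ × Lᵢ(x)
where Lᵢ(x) = Π_{j≠i} (x - xⱼ)/(xᵢ - xⱼ)

L_0(0.7) = (0.7 - 1)/(0 - 1) = 0.300000
L_1(0.7) = (0.7 - 0)/(1 - 0) = 0.700000

P(0.7) = 6×L_0(0.7) + 5×L_1(0.7)
P(0.7) = 5.300000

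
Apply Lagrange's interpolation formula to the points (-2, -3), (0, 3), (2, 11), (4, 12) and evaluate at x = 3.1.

Lagrange interpolation formula:
P(x) = Σ yᵢ × Lᵢ(x)
where Lᵢ(x) = Π_{j≠i} (x - xⱼ)/(xᵢ - xⱼ)

L_0(3.1) = (3.1 - 0)/(-2 - 0) × (3.1 - 2)/(-2 - 2) × (3.1 - 4)/(-2 - 4) = 0.063938
L_1(3.1) = (3.1 - (-2))/(0 - (-2)) × (3.1 - 2)/(0 - 2) × (3.1 - 4)/(0 - 4) = -0.315562
L_2(3.1) = (3.1 - (-2))/(2 - (-2)) × (3.1 - 0)/(2 - 0) × (3.1 - 4)/(2 - 4) = 0.889312
L_3(3.1) = (3.1 - (-2))/(4 - (-2)) × (3.1 - 0)/(4 - 0) × (3.1 - 2)/(4 - 2) = 0.362312

P(3.1) = (-3)×L_0(3.1) + 3×L_1(3.1) + 11×L_2(3.1) + 12×L_3(3.1)
P(3.1) = 12.991687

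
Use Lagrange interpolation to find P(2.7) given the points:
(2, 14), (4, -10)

Lagrange interpolation formula:
P(x) = Σ yᵢ × Lᵢ(x)
where Lᵢ(x) = Π_{j≠i} (x - xⱼ)/(xᵢ - xⱼ)

L_0(2.7) = (2.7 - 4)/(2 - 4) = 0.650000
L_1(2.7) = (2.7 - 2)/(4 - 2) = 0.350000

P(2.7) = 14×L_0(2.7) + (-10)×L_1(2.7)
P(2.7) = 5.600000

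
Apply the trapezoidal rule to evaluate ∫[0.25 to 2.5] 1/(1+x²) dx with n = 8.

f(x) = 1/(1+x²)
a = 0.25, b = 2.5, n = 8
h = (b - a)/n = 0.281250

Trapezoidal rule: (h/2)[f(x₀) + 2f(x₁) + 2f(x₂) + ... + f(xₙ)]

x_0 = 0.2500, f(x_0) = 0.941176, coefficient = 1
x_1 = 0.5312, f(x_1) = 0.779893, coefficient = 2
x_2 = 0.8125, f(x_2) = 0.602353, coefficient = 2
x_3 = 1.0938, f(x_3) = 0.455313, coefficient = 2
x_4 = 1.3750, f(x_4) = 0.345946, coefficient = 2
x_5 = 1.6562, f(x_5) = 0.267154, coefficient = 2
x_6 = 1.9375, f(x_6) = 0.210353, coefficient = 2
x_7 = 2.2188, f(x_7) = 0.168838, coefficient = 2
x_8 = 2.5000, f(x_8) = 0.137931, coefficient = 1

I ≈ (0.281250/2) × 6.738808 = 0.947645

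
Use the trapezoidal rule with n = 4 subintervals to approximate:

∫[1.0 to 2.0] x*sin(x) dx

f(x) = x*sin(x)
a = 1.0, b = 2.0, n = 4
h = (b - a)/n = 0.250000

Trapezoidal rule: (h/2)[f(x₀) + 2f(x₁) + 2f(x₂) + ... + f(xₙ)]

x_0 = 1.0000, f(x_0) = 0.841471, coefficient = 1
x_1 = 1.2500, f(x_1) = 1.186231, coefficient = 2
x_2 = 1.5000, f(x_2) = 1.496242, coefficient = 2
x_3 = 1.7500, f(x_3) = 1.721975, coefficient = 2
x_4 = 2.0000, f(x_4) = 1.818595, coefficient = 1

I ≈ (0.250000/2) × 11.468963 = 1.433620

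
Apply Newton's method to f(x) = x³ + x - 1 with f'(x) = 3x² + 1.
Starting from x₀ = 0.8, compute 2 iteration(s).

f(x) = x³ + x - 1
f'(x) = 3x² + 1
x₀ = 0.8

Newton-Raphson formula: x_{n+1} = x_n - f(x_n)/f'(x_n)

Iteration 1:
  f(0.800000) = 0.312000
  f'(0.800000) = 2.920000
  x_1 = 0.800000 - 0.312000/2.920000 = 0.693151
Iteration 2:
  f(0.693151) = 0.026180
  f'(0.693151) = 2.441374
  x_2 = 0.693151 - 0.026180/2.441374 = 0.682427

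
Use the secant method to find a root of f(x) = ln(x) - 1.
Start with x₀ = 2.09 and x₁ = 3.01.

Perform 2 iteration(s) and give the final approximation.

f(x) = ln(x) - 1
x₀ = 2.09, x₁ = 3.01

Secant formula: x_{n+1} = x_n - f(x_n)(x_n - x_{n-1})/(f(x_n) - f(x_{n-1}))

Iteration 1:
  f(2.090000) = -0.262836
  f(3.010000) = 0.101940
  x_2 = 3.010000 - 0.101940×(3.010000 - 2.090000)/(0.101940 - (-0.262836))
       = 2.752897
Iteration 2:
  f(3.010000) = 0.101940
  f(2.752897) = 0.012654
  x_3 = 2.752897 - 0.012654×(2.752897 - 3.010000)/(0.012654 - 0.101940)
       = 2.716460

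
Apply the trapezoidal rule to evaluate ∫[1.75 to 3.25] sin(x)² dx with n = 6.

f(x) = sin(x)²
a = 1.75, b = 3.25, n = 6
h = (b - a)/n = 0.250000

Trapezoidal rule: (h/2)[f(x₀) + 2f(x₁) + 2f(x₂) + ... + f(xₙ)]

x_0 = 1.7500, f(x_0) = 0.968228, coefficient = 1
x_1 = 2.0000, f(x_1) = 0.826822, coefficient = 2
x_2 = 2.2500, f(x_2) = 0.605398, coefficient = 2
x_3 = 2.5000, f(x_3) = 0.358169, coefficient = 2
x_4 = 2.7500, f(x_4) = 0.145665, coefficient = 2
x_5 = 3.0000, f(x_5) = 0.019915, coefficient = 2
x_6 = 3.2500, f(x_6) = 0.011706, coefficient = 1

I ≈ (0.250000/2) × 4.891872 = 0.611484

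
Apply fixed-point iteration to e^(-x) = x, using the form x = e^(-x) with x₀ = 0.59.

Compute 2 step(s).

Equation: e^(-x) = x
Fixed-point form: x = e^(-x)
x₀ = 0.59

x_1 = g(0.590000) = 0.554327
x_2 = g(0.554327) = 0.574459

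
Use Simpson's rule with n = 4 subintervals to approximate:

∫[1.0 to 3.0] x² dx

f(x) = x²
a = 1.0, b = 3.0, n = 4
h = (b - a)/n = 0.500000

Simpson's rule: (h/3)[f(x₀) + 4f(x₁) + 2f(x₂) + ... + f(xₙ)]

x_0 = 1.0000, f(x_0) = 1.000000, coefficient = 1
x_1 = 1.5000, f(x_1) = 2.250000, coefficient = 4
x_2 = 2.0000, f(x_2) = 4.000000, coefficient = 2
x_3 = 2.5000, f(x_3) = 6.250000, coefficient = 4
x_4 = 3.0000, f(x_4) = 9.000000, coefficient = 1

I ≈ (0.500000/3) × 52.000000 = 8.666667
Exact value: 8.666667
Error: 0.000000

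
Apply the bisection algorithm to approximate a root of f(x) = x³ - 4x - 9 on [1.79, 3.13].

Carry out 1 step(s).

f(x) = x³ - 4x - 9
Initial interval: [1.79, 3.13]

Iteration 1:
  c_1 = (1.790000 + 3.130000)/2 = 2.460000
  f(c_1) = f(2.460000) = -3.953064
  f(a) × f(c) ≥ 0, new interval: [2.460000, 3.130000]

After 1 iteration(s), the approximation is c_1 = 2.460000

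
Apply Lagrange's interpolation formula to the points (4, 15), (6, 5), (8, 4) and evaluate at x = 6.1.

Lagrange interpolation formula:
P(x) = Σ yᵢ × Lᵢ(x)
where Lᵢ(x) = Π_{j≠i} (x - xⱼ)/(xᵢ - xⱼ)

L_0(6.1) = (6.1 - 6)/(4 - 6) × (6.1 - 8)/(4 - 8) = -0.023750
L_1(6.1) = (6.1 - 4)/(6 - 4) × (6.1 - 8)/(6 - 8) = 0.997500
L_2(6.1) = (6.1 - 4)/(8 - 4) × (6.1 - 6)/(8 - 6) = 0.026250

P(6.1) = 15×L_0(6.1) + 5×L_1(6.1) + 4×L_2(6.1)
P(6.1) = 4.736250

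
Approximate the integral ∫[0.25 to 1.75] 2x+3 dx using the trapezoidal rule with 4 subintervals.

f(x) = 2x+3
a = 0.25, b = 1.75, n = 4
h = (b - a)/n = 0.375000

Trapezoidal rule: (h/2)[f(x₀) + 2f(x₁) + 2f(x₂) + ... + f(xₙ)]

x_0 = 0.2500, f(x_0) = 3.500000, coefficient = 1
x_1 = 0.6250, f(x_1) = 4.250000, coefficient = 2
x_2 = 1.0000, f(x_2) = 5.000000, coefficient = 2
x_3 = 1.3750, f(x_3) = 5.750000, coefficient = 2
x_4 = 1.7500, f(x_4) = 6.500000, coefficient = 1

I ≈ (0.375000/2) × 40.000000 = 7.500000
Exact value: 7.500000
Error: 0.000000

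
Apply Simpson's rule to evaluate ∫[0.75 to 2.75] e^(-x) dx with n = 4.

f(x) = e^(-x)
a = 0.75, b = 2.75, n = 4
h = (b - a)/n = 0.500000

Simpson's rule: (h/3)[f(x₀) + 4f(x₁) + 2f(x₂) + ... + f(xₙ)]

x_0 = 0.7500, f(x_0) = 0.472367, coefficient = 1
x_1 = 1.2500, f(x_1) = 0.286505, coefficient = 4
x_2 = 1.7500, f(x_2) = 0.173774, coefficient = 2
x_3 = 2.2500, f(x_3) = 0.105399, coefficient = 4
x_4 = 2.7500, f(x_4) = 0.063928, coefficient = 1

I ≈ (0.500000/3) × 2.451458 = 0.408576
Exact value: 0.408439
Error: 0.000138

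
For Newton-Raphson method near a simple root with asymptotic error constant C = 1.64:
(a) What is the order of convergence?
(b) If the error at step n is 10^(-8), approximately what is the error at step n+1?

(a) Newton-Raphson has quadratic (order 2) convergence near simple roots.
    This means |e_{n+1}| ≈ C|e_n|².

(b) With |e_n| = 10^(-8) and C = 1.64:
    |e_{n+1}| ≈ 1.64 × (10^(-8))² = 1.64 × 10^(-16)

(a) 2 (quadratic); (b) |e_{n+1}| ≈ 1.640e-16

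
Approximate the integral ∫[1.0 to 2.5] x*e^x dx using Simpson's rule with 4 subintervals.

f(x) = x*e^x
a = 1.0, b = 2.5, n = 4
h = (b - a)/n = 0.375000

Simpson's rule: (h/3)[f(x₀) + 4f(x₁) + 2f(x₂) + ... + f(xₙ)]

x_0 = 1.0000, f(x_0) = 2.718282, coefficient = 1
x_1 = 1.3750, f(x_1) = 5.438230, coefficient = 4
x_2 = 1.7500, f(x_2) = 10.070555, coefficient = 2
x_3 = 2.1250, f(x_3) = 17.792407, coefficient = 4
x_4 = 2.5000, f(x_4) = 30.456235, coefficient = 1

I ≈ (0.375000/3) × 146.238177 = 18.279772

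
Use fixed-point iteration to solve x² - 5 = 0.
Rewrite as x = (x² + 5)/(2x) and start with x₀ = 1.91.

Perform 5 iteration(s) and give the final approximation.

Equation: x² - 5 = 0
Fixed-point form: x = (x² + 5)/(2x)
x₀ = 1.91

x_1 = g(1.910000) = 2.263901
x_2 = g(2.263901) = 2.236239
x_3 = g(2.236239) = 2.236068
x_4 = g(2.236068) = 2.236068
x_5 = g(2.236068) = 2.236068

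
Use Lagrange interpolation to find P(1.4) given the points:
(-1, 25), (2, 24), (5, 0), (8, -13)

Lagrange interpolation formula:
P(x) = Σ yᵢ × Lᵢ(x)
where Lᵢ(x) = Π_{j≠i} (x - xⱼ)/(xᵢ - xⱼ)

L_0(1.4) = (1.4 - 2)/(-1 - 2) × (1.4 - 5)/(-1 - 5) × (1.4 - 8)/(-1 - 8) = 0.088000
L_1(1.4) = (1.4 - (-1))/(2 - (-1)) × (1.4 - 5)/(2 - 5) × (1.4 - 8)/(2 - 8) = 1.056000
L_2(1.4) = (1.4 - (-1))/(5 - (-1)) × (1.4 - 2)/(5 - 2) × (1.4 - 8)/(5 - 8) = -0.176000
L_3(1.4) = (1.4 - (-1))/(8 - (-1)) × (1.4 - 2)/(8 - 2) × (1.4 - 5)/(8 - 5) = 0.032000

P(1.4) = 25×L_0(1.4) + 24×L_1(1.4) + 0×L_2(1.4) + (-13)×L_3(1.4)
P(1.4) = 27.128000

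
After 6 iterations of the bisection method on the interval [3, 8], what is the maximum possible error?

Bisection error bound: |error| ≤ (b-a)/2^n
|error| ≤ (8 - 3)/2^6 = 5/2^6
|error| ≤ 0.0781250000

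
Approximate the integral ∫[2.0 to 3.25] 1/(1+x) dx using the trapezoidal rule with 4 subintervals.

f(x) = 1/(1+x)
a = 2.0, b = 3.25, n = 4
h = (b - a)/n = 0.312500

Trapezoidal rule: (h/2)[f(x₀) + 2f(x₁) + 2f(x₂) + ... + f(xₙ)]

x_0 = 2.0000, f(x_0) = 0.333333, coefficient = 1
x_1 = 2.3125, f(x_1) = 0.301887, coefficient = 2
x_2 = 2.6250, f(x_2) = 0.275862, coefficient = 2
x_3 = 2.9375, f(x_3) = 0.253968, coefficient = 2
x_4 = 3.2500, f(x_4) = 0.235294, coefficient = 1

I ≈ (0.312500/2) × 2.232062 = 0.348760
Exact value: 0.348307
Error: 0.000453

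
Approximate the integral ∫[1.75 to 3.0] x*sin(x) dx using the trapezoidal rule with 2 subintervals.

f(x) = x*sin(x)
a = 1.75, b = 3.0, n = 2
h = (b - a)/n = 0.625000

Trapezoidal rule: (h/2)[f(x₀) + 2f(x₁) + 2f(x₂) + ... + f(xₙ)]

x_0 = 1.7500, f(x_0) = 1.721975, coefficient = 1
x_1 = 2.3750, f(x_1) = 1.647502, coefficient = 2
x_2 = 3.0000, f(x_2) = 0.423360, coefficient = 1

I ≈ (0.625000/2) × 5.440339 = 1.700106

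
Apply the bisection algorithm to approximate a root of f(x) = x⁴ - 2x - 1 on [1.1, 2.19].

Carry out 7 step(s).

f(x) = x⁴ - 2x - 1
Initial interval: [1.1, 2.19]

Iteration 1:
  c_1 = (1.100000 + 2.190000)/2 = 1.645000
  f(c_1) = f(1.645000) = 3.032571
  f(a) × f(c) < 0, new interval: [1.100000, 1.645000]
Iteration 2:
  c_2 = (1.100000 + 1.645000)/2 = 1.372500
  f(c_2) = f(1.372500) = -0.196462
  f(a) × f(c) ≥ 0, new interval: [1.372500, 1.645000]
Iteration 3:
  c_3 = (1.372500 + 1.645000)/2 = 1.508750
  f(c_3) = f(1.508750) = 1.164163
  f(a) × f(c) < 0, new interval: [1.372500, 1.508750]
Iteration 4:
  c_4 = (1.372500 + 1.508750)/2 = 1.440625
  f(c_4) = f(1.440625) = 0.426037
  f(a) × f(c) < 0, new interval: [1.372500, 1.440625]
Iteration 5:
  c_5 = (1.372500 + 1.440625)/2 = 1.406563
  f(c_5) = f(1.406563) = 0.101013
  f(a) × f(c) < 0, new interval: [1.372500, 1.406563]
Iteration 6:
  c_6 = (1.372500 + 1.406563)/2 = 1.389531
  f(c_6) = f(1.389531) = -0.051085
  f(a) × f(c) ≥ 0, new interval: [1.389531, 1.406563]
Iteration 7:
  c_7 = (1.389531 + 1.406563)/2 = 1.398047
  f(c_7) = f(1.398047) = 0.024114
  f(a) × f(c) < 0, new interval: [1.389531, 1.398047]

After 7 iteration(s), the approximation is c_7 = 1.398047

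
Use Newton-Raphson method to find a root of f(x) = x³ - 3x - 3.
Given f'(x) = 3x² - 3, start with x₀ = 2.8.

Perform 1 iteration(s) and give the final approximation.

f(x) = x³ - 3x - 3
f'(x) = 3x² - 3
x₀ = 2.8

Newton-Raphson formula: x_{n+1} = x_n - f(x_n)/f'(x_n)

Iteration 1:
  f(2.800000) = 10.552000
  f'(2.800000) = 20.520000
  x_1 = 2.800000 - 10.552000/20.520000 = 2.285770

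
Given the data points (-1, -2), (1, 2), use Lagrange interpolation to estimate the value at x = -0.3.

Lagrange interpolation formula:
P(x) = Σ yᵢ × Lᵢ(x)
where Lᵢ(x) = Π_{j≠i} (x - xⱼ)/(xᵢ - xⱼ)

L_0(-0.3) = (-0.3 - 1)/(-1 - 1) = 0.650000
L_1(-0.3) = (-0.3 - (-1))/(1 - (-1)) = 0.350000

P(-0.3) = (-2)×L_0(-0.3) + 2×L_1(-0.3)
P(-0.3) = -0.600000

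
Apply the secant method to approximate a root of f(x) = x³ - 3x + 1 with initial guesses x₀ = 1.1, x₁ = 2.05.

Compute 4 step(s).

f(x) = x³ - 3x + 1
x₀ = 1.1, x₁ = 2.05

Secant formula: x_{n+1} = x_n - f(x_n)(x_n - x_{n-1})/(f(x_n) - f(x_{n-1}))

Iteration 1:
  f(1.100000) = -0.969000
  f(2.050000) = 3.465125
  x_2 = 2.050000 - 3.465125×(2.050000 - 1.100000)/(3.465125 - (-0.969000))
       = 1.307606
Iteration 2:
  f(2.050000) = 3.465125
  f(1.307606) = -0.687030
  x_3 = 1.307606 - (-0.687030)×(1.307606 - 2.050000)/(-0.687030 - 3.465125)
       = 1.430445
Iteration 3:
  f(1.307606) = -0.687030
  f(1.430445) = -0.364397
  x_4 = 1.430445 - (-0.364397)×(1.430445 - 1.307606)/(-0.364397 - (-0.687030))
       = 1.569186
Iteration 4:
  f(1.430445) = -0.364397
  f(1.569186) = 0.156317
  x_5 = 1.569186 - 0.156317×(1.569186 - 1.430445)/(0.156317 - (-0.364397))
       = 1.527536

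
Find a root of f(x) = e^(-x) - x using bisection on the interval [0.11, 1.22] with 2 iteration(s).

f(x) = e^(-x) - x
Initial interval: [0.11, 1.22]

Iteration 1:
  c_1 = (0.110000 + 1.220000)/2 = 0.665000
  f(c_1) = f(0.665000) = -0.150726
  f(a) × f(c) < 0, new interval: [0.110000, 0.665000]
Iteration 2:
  c_2 = (0.110000 + 0.665000)/2 = 0.387500
  f(c_2) = f(0.387500) = 0.291252
  f(a) × f(c) ≥ 0, new interval: [0.387500, 0.665000]

After 2 iteration(s), the approximation is c_2 = 0.387500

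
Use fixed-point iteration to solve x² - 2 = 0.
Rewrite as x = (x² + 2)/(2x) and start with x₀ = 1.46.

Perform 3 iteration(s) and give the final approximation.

Equation: x² - 2 = 0
Fixed-point form: x = (x² + 2)/(2x)
x₀ = 1.46

x_1 = g(1.460000) = 1.414932
x_2 = g(1.414932) = 1.414214
x_3 = g(1.414214) = 1.414214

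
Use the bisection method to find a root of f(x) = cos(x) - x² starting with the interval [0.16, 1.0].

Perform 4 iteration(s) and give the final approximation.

f(x) = cos(x) - x²
Initial interval: [0.16, 1.0]

Iteration 1:
  c_1 = (0.160000 + 1.000000)/2 = 0.580000
  f(c_1) = f(0.580000) = 0.500063
  f(a) × f(c) ≥ 0, new interval: [0.580000, 1.000000]
Iteration 2:
  c_2 = (0.580000 + 1.000000)/2 = 0.790000
  f(c_2) = f(0.790000) = 0.079745
  f(a) × f(c) ≥ 0, new interval: [0.790000, 1.000000]
Iteration 3:
  c_3 = (0.790000 + 1.000000)/2 = 0.895000
  f(c_3) = f(0.895000) = -0.175506
  f(a) × f(c) < 0, new interval: [0.790000, 0.895000]
Iteration 4:
  c_4 = (0.790000 + 0.895000)/2 = 0.842500
  f(c_4) = f(0.842500) = -0.044207
  f(a) × f(c) < 0, new interval: [0.790000, 0.842500]

After 4 iteration(s), the approximation is c_4 = 0.842500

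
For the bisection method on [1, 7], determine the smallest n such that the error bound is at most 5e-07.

We need (b-a)/2^n ≤ 5e-07
(7 - 1)/2^n ≤ 5e-07
6/2^n ≤ 5e-07
2^n ≥ 12000000
n ≥ log₂(12000000) = 23.52
n ≥ 24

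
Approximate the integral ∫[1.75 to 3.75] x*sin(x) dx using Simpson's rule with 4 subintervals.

f(x) = x*sin(x)
a = 1.75, b = 3.75, n = 4
h = (b - a)/n = 0.500000

Simpson's rule: (h/3)[f(x₀) + 4f(x₁) + 2f(x₂) + ... + f(xₙ)]

x_0 = 1.7500, f(x_0) = 1.721975, coefficient = 1
x_1 = 2.2500, f(x_1) = 1.750665, coefficient = 4
x_2 = 2.7500, f(x_2) = 1.049568, coefficient = 2
x_3 = 3.2500, f(x_3) = -0.351634, coefficient = 4
x_4 = 3.7500, f(x_4) = -2.143355, coefficient = 1

I ≈ (0.500000/3) × 7.273878 = 1.212313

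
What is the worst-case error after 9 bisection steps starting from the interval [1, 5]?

Bisection error bound: |error| ≤ (b-a)/2^n
|error| ≤ (5 - 1)/2^9 = 4/2^9
|error| ≤ 0.0078125000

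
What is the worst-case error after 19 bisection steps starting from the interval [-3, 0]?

Bisection error bound: |error| ≤ (b-a)/2^n
|error| ≤ (0 - (-3))/2^19 = 3/2^19
|error| ≤ 0.0000057220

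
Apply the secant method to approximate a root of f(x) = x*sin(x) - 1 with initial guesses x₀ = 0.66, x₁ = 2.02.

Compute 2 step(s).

f(x) = x*sin(x) - 1
x₀ = 0.66, x₁ = 2.02

Secant formula: x_{n+1} = x_n - f(x_n)(x_n - x_{n-1})/(f(x_n) - f(x_{n-1}))

Iteration 1:
  f(0.660000) = -0.595343
  f(2.020000) = 0.819602
  x_2 = 2.020000 - 0.819602×(2.020000 - 0.660000)/(0.819602 - (-0.595343))
       = 1.232225
Iteration 2:
  f(2.020000) = 0.819602
  f(1.232225) = 0.162271
  x_3 = 1.232225 - 0.162271×(1.232225 - 2.020000)/(0.162271 - 0.819602)
       = 1.037751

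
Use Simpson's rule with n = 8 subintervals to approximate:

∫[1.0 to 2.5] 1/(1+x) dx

f(x) = 1/(1+x)
a = 1.0, b = 2.5, n = 8
h = (b - a)/n = 0.187500

Simpson's rule: (h/3)[f(x₀) + 4f(x₁) + 2f(x₂) + ... + f(xₙ)]

x_0 = 1.0000, f(x_0) = 0.500000, coefficient = 1
x_1 = 1.1875, f(x_1) = 0.457143, coefficient = 4
x_2 = 1.3750, f(x_2) = 0.421053, coefficient = 2
x_3 = 1.5625, f(x_3) = 0.390244, coefficient = 4
x_4 = 1.7500, f(x_4) = 0.363636, coefficient = 2
x_5 = 1.9375, f(x_5) = 0.340426, coefficient = 4
x_6 = 2.1250, f(x_6) = 0.320000, coefficient = 2
x_7 = 2.3125, f(x_7) = 0.301887, coefficient = 4
x_8 = 2.5000, f(x_8) = 0.285714, coefficient = 1

I ≈ (0.187500/3) × 8.953889 = 0.559618
Exact value: 0.559616
Error: 0.000002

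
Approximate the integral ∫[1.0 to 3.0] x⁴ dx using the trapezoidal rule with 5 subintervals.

f(x) = x⁴
a = 1.0, b = 3.0, n = 5
h = (b - a)/n = 0.400000

Trapezoidal rule: (h/2)[f(x₀) + 2f(x₁) + 2f(x₂) + ... + f(xₙ)]

x_0 = 1.0000, f(x_0) = 1.000000, coefficient = 1
x_1 = 1.4000, f(x_1) = 3.841600, coefficient = 2
x_2 = 1.8000, f(x_2) = 10.497600, coefficient = 2
x_3 = 2.2000, f(x_3) = 23.425600, coefficient = 2
x_4 = 2.6000, f(x_4) = 45.697600, coefficient = 2
x_5 = 3.0000, f(x_5) = 81.000000, coefficient = 1

I ≈ (0.400000/2) × 248.924800 = 49.784960
Exact value: 48.400000
Error: 1.384960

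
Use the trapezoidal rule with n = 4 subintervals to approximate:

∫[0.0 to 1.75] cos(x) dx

f(x) = cos(x)
a = 0.0, b = 1.75, n = 4
h = (b - a)/n = 0.437500

Trapezoidal rule: (h/2)[f(x₀) + 2f(x₁) + 2f(x₂) + ... + f(xₙ)]

x_0 = 0.0000, f(x_0) = 1.000000, coefficient = 1
x_1 = 0.4375, f(x_1) = 0.905814, coefficient = 2
x_2 = 0.8750, f(x_2) = 0.640997, coefficient = 2
x_3 = 1.3125, f(x_3) = 0.255434, coefficient = 2
x_4 = 1.7500, f(x_4) = -0.178246, coefficient = 1

I ≈ (0.437500/2) × 4.426243 = 0.968241
Exact value: 0.983986
Error: 0.015745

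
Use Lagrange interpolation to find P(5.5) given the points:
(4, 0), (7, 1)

Lagrange interpolation formula:
P(x) = Σ yᵢ × Lᵢ(x)
where Lᵢ(x) = Π_{j≠i} (x - xⱼ)/(xᵢ - xⱼ)

L_0(5.5) = (5.5 - 7)/(4 - 7) = 0.500000
L_1(5.5) = (5.5 - 4)/(7 - 4) = 0.500000

P(5.5) = 0×L_0(5.5) + 1×L_1(5.5)
P(5.5) = 0.500000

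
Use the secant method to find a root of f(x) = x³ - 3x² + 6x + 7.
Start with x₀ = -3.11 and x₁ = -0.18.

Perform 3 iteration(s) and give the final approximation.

f(x) = x³ - 3x² + 6x + 7
x₀ = -3.11, x₁ = -0.18

Secant formula: x_{n+1} = x_n - f(x_n)(x_n - x_{n-1})/(f(x_n) - f(x_{n-1}))

Iteration 1:
  f(-3.110000) = -70.756531
  f(-0.180000) = 5.816968
  x_2 = -0.180000 - 5.816968×(-0.180000 - (-3.110000))/(5.816968 - (-70.756531))
       = -0.402580
Iteration 2:
  f(-0.180000) = 5.816968
  f(-0.402580) = 4.033063
  x_3 = -0.402580 - 4.033063×(-0.402580 - (-0.180000))/(4.033063 - 5.816968)
       = -0.905790
Iteration 3:
  f(-0.402580) = 4.033063
  f(-0.905790) = -1.639263
  x_4 = -0.905790 - (-1.639263)×(-0.905790 - (-0.402580))/(-1.639263 - 4.033063)
       = -0.760366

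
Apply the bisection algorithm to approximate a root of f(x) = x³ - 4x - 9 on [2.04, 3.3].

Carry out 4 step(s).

f(x) = x³ - 4x - 9
Initial interval: [2.04, 3.3]

Iteration 1:
  c_1 = (2.040000 + 3.300000)/2 = 2.670000
  f(c_1) = f(2.670000) = -0.645837
  f(a) × f(c) ≥ 0, new interval: [2.670000, 3.300000]
Iteration 2:
  c_2 = (2.670000 + 3.300000)/2 = 2.985000
  f(c_2) = f(2.985000) = 5.657022
  f(a) × f(c) < 0, new interval: [2.670000, 2.985000]
Iteration 3:
  c_3 = (2.670000 + 2.985000)/2 = 2.827500
  f(c_3) = f(2.827500) = 2.295173
  f(a) × f(c) < 0, new interval: [2.670000, 2.827500]
Iteration 4:
  c_4 = (2.670000 + 2.827500)/2 = 2.748750
  f(c_4) = f(2.748750) = 0.773529
  f(a) × f(c) < 0, new interval: [2.670000, 2.748750]

After 4 iteration(s), the approximation is c_4 = 2.748750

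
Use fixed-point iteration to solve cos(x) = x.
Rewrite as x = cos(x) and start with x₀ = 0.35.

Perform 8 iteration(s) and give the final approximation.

Equation: cos(x) = x
Fixed-point form: x = cos(x)
x₀ = 0.35

x_1 = g(0.350000) = 0.939373
x_2 = g(0.939373) = 0.590294
x_3 = g(0.590294) = 0.830777
x_4 = g(0.830777) = 0.674302
x_5 = g(0.674302) = 0.781143
x_6 = g(0.781143) = 0.710109
x_7 = g(0.710109) = 0.758291
x_8 = g(0.758291) = 0.726013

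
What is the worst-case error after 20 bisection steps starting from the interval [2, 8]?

Bisection error bound: |error| ≤ (b-a)/2^n
|error| ≤ (8 - 2)/2^20 = 6/2^20
|error| ≤ 0.0000057220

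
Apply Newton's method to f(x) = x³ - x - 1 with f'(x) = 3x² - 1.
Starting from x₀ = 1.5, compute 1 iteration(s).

f(x) = x³ - x - 1
f'(x) = 3x² - 1
x₀ = 1.5

Newton-Raphson formula: x_{n+1} = x_n - f(x_n)/f'(x_n)

Iteration 1:
  f(1.500000) = 0.875000
  f'(1.500000) = 5.750000
  x_1 = 1.500000 - 0.875000/5.750000 = 1.347826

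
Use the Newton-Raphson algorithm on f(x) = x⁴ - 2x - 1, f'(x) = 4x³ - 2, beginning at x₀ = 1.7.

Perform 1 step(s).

f(x) = x⁴ - 2x - 1
f'(x) = 4x³ - 2
x₀ = 1.7

Newton-Raphson formula: x_{n+1} = x_n - f(x_n)/f'(x_n)

Iteration 1:
  f(1.700000) = 3.952100
  f'(1.700000) = 17.652000
  x_1 = 1.700000 - 3.952100/17.652000 = 1.476110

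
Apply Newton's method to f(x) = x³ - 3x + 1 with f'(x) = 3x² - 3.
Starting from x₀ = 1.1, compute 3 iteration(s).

f(x) = x³ - 3x + 1
f'(x) = 3x² - 3
x₀ = 1.1

Newton-Raphson formula: x_{n+1} = x_n - f(x_n)/f'(x_n)

Iteration 1:
  f(1.100000) = -0.969000
  f'(1.100000) = 0.630000
  x_1 = 1.100000 - (-0.969000)/0.630000 = 2.638095
Iteration 2:
  f(2.638095) = 11.445661
  f'(2.638095) = 17.878639
  x_2 = 2.638095 - 11.445661/17.878639 = 1.997909
Iteration 3:
  f(1.997909) = 2.981206
  f'(1.997909) = 8.974920
  x_3 = 1.997909 - 2.981206/8.974920 = 1.665738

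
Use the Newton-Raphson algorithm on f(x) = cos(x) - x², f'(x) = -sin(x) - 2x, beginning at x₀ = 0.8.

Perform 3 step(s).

f(x) = cos(x) - x²
f'(x) = -sin(x) - 2x
x₀ = 0.8

Newton-Raphson formula: x_{n+1} = x_n - f(x_n)/f'(x_n)

Iteration 1:
  f(0.800000) = 0.056707
  f'(0.800000) = -2.317356
  x_1 = 0.800000 - 0.056707/(-2.317356) = 0.824470
Iteration 2:
  f(0.824470) = -0.000806
  f'(0.824470) = -2.383129
  x_2 = 0.824470 - (-0.000806)/(-2.383129) = 0.824132
Iteration 3:
  f(0.824132) = 0.000000
  f'(0.824132) = -2.382224
  x_3 = 0.824132 - 0.000000/(-2.382224) = 0.824132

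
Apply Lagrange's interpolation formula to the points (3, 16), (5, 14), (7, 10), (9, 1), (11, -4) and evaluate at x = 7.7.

Lagrange interpolation formula:
P(x) = Σ yᵢ × Lᵢ(x)
where Lᵢ(x) = Π_{j≠i} (x - xⱼ)/(xᵢ - xⱼ)

L_0(7.7) = (7.7 - 5)/(3 - 5) × (7.7 - 7)/(3 - 7) × (7.7 - 9)/(3 - 9) × (7.7 - 11)/(3 - 11) = 0.021115
L_1(7.7) = (7.7 - 3)/(5 - 3) × (7.7 - 7)/(5 - 7) × (7.7 - 9)/(5 - 9) × (7.7 - 11)/(5 - 11) = -0.147022
L_2(7.7) = (7.7 - 3)/(7 - 3) × (7.7 - 5)/(7 - 5) × (7.7 - 9)/(7 - 9) × (7.7 - 11)/(7 - 11) = 0.850627
L_3(7.7) = (7.7 - 3)/(9 - 3) × (7.7 - 5)/(9 - 5) × (7.7 - 7)/(9 - 7) × (7.7 - 11)/(9 - 11) = 0.305353
L_4(7.7) = (7.7 - 3)/(11 - 3) × (7.7 - 5)/(11 - 5) × (7.7 - 7)/(11 - 7) × (7.7 - 9)/(11 - 9) = -0.030073

P(7.7) = 16×L_0(7.7) + 14×L_1(7.7) + 10×L_2(7.7) + 1×L_3(7.7) + (-4)×L_4(7.7)
P(7.7) = 7.211441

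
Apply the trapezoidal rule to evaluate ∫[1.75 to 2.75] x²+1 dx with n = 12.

f(x) = x²+1
a = 1.75, b = 2.75, n = 12
h = (b - a)/n = 0.083333

Trapezoidal rule: (h/2)[f(x₀) + 2f(x₁) + 2f(x₂) + ... + f(xₙ)]

x_0 = 1.7500, f(x_0) = 4.062500, coefficient = 1
x_1 = 1.8333, f(x_1) = 4.361111, coefficient = 2
x_2 = 1.9167, f(x_2) = 4.673611, coefficient = 2
x_3 = 2.0000, f(x_3) = 5.000000, coefficient = 2
x_4 = 2.0833, f(x_4) = 5.340278, coefficient = 2
x_5 = 2.1667, f(x_5) = 5.694444, coefficient = 2
x_6 = 2.2500, f(x_6) = 6.062500, coefficient = 2
x_7 = 2.3333, f(x_7) = 6.444444, coefficient = 2
x_8 = 2.4167, f(x_8) = 6.840278, coefficient = 2
x_9 = 2.5000, f(x_9) = 7.250000, coefficient = 2
x_10 = 2.5833, f(x_10) = 7.673611, coefficient = 2
x_11 = 2.6667, f(x_11) = 8.111111, coefficient = 2
x_12 = 2.7500, f(x_12) = 8.562500, coefficient = 1

I ≈ (0.083333/2) × 147.527778 = 6.146991
Exact value: 6.145833
Error: 0.001157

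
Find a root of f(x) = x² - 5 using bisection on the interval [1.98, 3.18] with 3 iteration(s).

f(x) = x² - 5
Initial interval: [1.98, 3.18]

Iteration 1:
  c_1 = (1.980000 + 3.180000)/2 = 2.580000
  f(c_1) = f(2.580000) = 1.656400
  f(a) × f(c) < 0, new interval: [1.980000, 2.580000]
Iteration 2:
  c_2 = (1.980000 + 2.580000)/2 = 2.280000
  f(c_2) = f(2.280000) = 0.198400
  f(a) × f(c) < 0, new interval: [1.980000, 2.280000]
Iteration 3:
  c_3 = (1.980000 + 2.280000)/2 = 2.130000
  f(c_3) = f(2.130000) = -0.463100
  f(a) × f(c) ≥ 0, new interval: [2.130000, 2.280000]

After 3 iteration(s), the approximation is c_3 = 2.130000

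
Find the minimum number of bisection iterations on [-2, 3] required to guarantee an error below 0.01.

We need (b-a)/2^n ≤ 0.01
(3 - (-2))/2^n ≤ 0.01
5/2^n ≤ 0.01
2^n ≥ 500
n ≥ log₂(500) = 8.97
n ≥ 9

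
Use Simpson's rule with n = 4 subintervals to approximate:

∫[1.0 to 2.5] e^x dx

f(x) = e^x
a = 1.0, b = 2.5, n = 4
h = (b - a)/n = 0.375000

Simpson's rule: (h/3)[f(x₀) + 4f(x₁) + 2f(x₂) + ... + f(xₙ)]

x_0 = 1.0000, f(x_0) = 2.718282, coefficient = 1
x_1 = 1.3750, f(x_1) = 3.955077, coefficient = 4
x_2 = 1.7500, f(x_2) = 5.754603, coefficient = 2
x_3 = 2.1250, f(x_3) = 8.372897, coefficient = 4
x_4 = 2.5000, f(x_4) = 12.182494, coefficient = 1

I ≈ (0.375000/3) × 75.721878 = 9.465235
Exact value: 9.464212
Error: 0.001023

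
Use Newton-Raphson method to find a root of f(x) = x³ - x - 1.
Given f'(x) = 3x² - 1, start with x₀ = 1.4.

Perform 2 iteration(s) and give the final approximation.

f(x) = x³ - x - 1
f'(x) = 3x² - 1
x₀ = 1.4

Newton-Raphson formula: x_{n+1} = x_n - f(x_n)/f'(x_n)

Iteration 1:
  f(1.400000) = 0.344000
  f'(1.400000) = 4.880000
  x_1 = 1.400000 - 0.344000/4.880000 = 1.329508
Iteration 2:
  f(1.329508) = 0.020520
  f'(1.329508) = 4.302776
  x_2 = 1.329508 - 0.020520/4.302776 = 1.324739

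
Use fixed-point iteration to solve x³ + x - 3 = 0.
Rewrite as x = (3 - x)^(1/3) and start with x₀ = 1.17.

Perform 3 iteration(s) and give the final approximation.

Equation: x³ + x - 3 = 0
Fixed-point form: x = (3 - x)^(1/3)
x₀ = 1.17

x_1 = g(1.170000) = 1.223161
x_2 = g(1.223161) = 1.211200
x_3 = g(1.211200) = 1.213912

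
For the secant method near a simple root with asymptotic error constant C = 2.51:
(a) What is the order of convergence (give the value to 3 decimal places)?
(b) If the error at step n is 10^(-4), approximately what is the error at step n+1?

(a) Secant method has superlinear convergence with order φ = (1+√5)/2 ≈ 1.618.
    This means |e_{n+1}| ≈ C|e_n|^1.618.

(b) With |e_n| = 10^(-4) and C = 2.51:
    |e_{n+1}| ≈ 2.51 × (10^(-4))^1.618 = 2.51 × 10^(-6.47)

(a) ≈ 1.618 (golden ratio); (b) |e_{n+1}| ≈ 8.463e-07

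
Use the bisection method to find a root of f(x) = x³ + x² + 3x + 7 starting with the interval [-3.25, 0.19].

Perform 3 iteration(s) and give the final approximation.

f(x) = x³ + x² + 3x + 7
Initial interval: [-3.25, 0.19]

Iteration 1:
  c_1 = (-3.250000 + 0.190000)/2 = -1.530000
  f(c_1) = f(-1.530000) = 1.169323
  f(a) × f(c) < 0, new interval: [-3.250000, -1.530000]
Iteration 2:
  c_2 = (-3.250000 + (-1.530000))/2 = -2.390000
  f(c_2) = f(-2.390000) = -8.109819
  f(a) × f(c) ≥ 0, new interval: [-2.390000, -1.530000]
Iteration 3:
  c_3 = (-2.390000 + (-1.530000))/2 = -1.960000
  f(c_3) = f(-1.960000) = -2.567936
  f(a) × f(c) ≥ 0, new interval: [-1.960000, -1.530000]

After 3 iteration(s), the approximation is c_3 = -1.960000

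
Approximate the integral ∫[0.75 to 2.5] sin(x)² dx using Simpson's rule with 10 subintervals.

f(x) = sin(x)²
a = 0.75, b = 2.5, n = 10
h = (b - a)/n = 0.175000

Simpson's rule: (h/3)[f(x₀) + 4f(x₁) + 2f(x₂) + ... + f(xₙ)]

x_0 = 0.7500, f(x_0) = 0.464631, coefficient = 1
x_1 = 0.9250, f(x_1) = 0.637795, coefficient = 4
x_2 = 1.1000, f(x_2) = 0.794251, coefficient = 2
x_3 = 1.2750, f(x_3) = 0.915027, coefficient = 4
x_4 = 1.4500, f(x_4) = 0.985479, coefficient = 2
x_5 = 1.6250, f(x_5) = 0.997065, coefficient = 4
x_6 = 1.8000, f(x_6) = 0.948379, coefficient = 2
x_7 = 1.9750, f(x_7) = 0.845326, coefficient = 4
x_8 = 2.1500, f(x_8) = 0.700400, coefficient = 2
x_9 = 2.3250, f(x_9) = 0.531174, coefficient = 4
x_10 = 2.5000, f(x_10) = 0.358169, coefficient = 1

I ≈ (0.175000/3) × 23.385363 = 1.364146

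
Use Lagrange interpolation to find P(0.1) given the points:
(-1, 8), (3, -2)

Lagrange interpolation formula:
P(x) = Σ yᵢ × Lᵢ(x)
where Lᵢ(x) = Π_{j≠i} (x - xⱼ)/(xᵢ - xⱼ)

L_0(0.1) = (0.1 - 3)/(-1 - 3) = 0.725000
L_1(0.1) = (0.1 - (-1))/(3 - (-1)) = 0.275000

P(0.1) = 8×L_0(0.1) + (-2)×L_1(0.1)
P(0.1) = 5.250000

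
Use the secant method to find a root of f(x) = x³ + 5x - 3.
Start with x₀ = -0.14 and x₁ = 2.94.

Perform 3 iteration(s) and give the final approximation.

f(x) = x³ + 5x - 3
x₀ = -0.14, x₁ = 2.94

Secant formula: x_{n+1} = x_n - f(x_n)(x_n - x_{n-1})/(f(x_n) - f(x_{n-1}))

Iteration 1:
  f(-0.140000) = -3.702744
  f(2.940000) = 37.112184
  x_2 = 2.940000 - 37.112184×(2.940000 - (-0.140000))/(37.112184 - (-3.702744))
       = 0.139419
Iteration 2:
  f(2.940000) = 37.112184
  f(0.139419) = -2.300197
  x_3 = 0.139419 - (-2.300197)×(0.139419 - 2.940000)/(-2.300197 - 37.112184)
       = 0.302867
Iteration 3:
  f(0.139419) = -2.300197
  f(0.302867) = -1.457884
  x_4 = 0.302867 - (-1.457884)×(0.302867 - 0.139419)/(-1.457884 - (-2.300197))
       = 0.585765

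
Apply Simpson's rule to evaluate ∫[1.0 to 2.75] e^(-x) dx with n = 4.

f(x) = e^(-x)
a = 1.0, b = 2.75, n = 4
h = (b - a)/n = 0.437500

Simpson's rule: (h/3)[f(x₀) + 4f(x₁) + 2f(x₂) + ... + f(xₙ)]

x_0 = 1.0000, f(x_0) = 0.367879, coefficient = 1
x_1 = 1.4375, f(x_1) = 0.237521, coefficient = 4
x_2 = 1.8750, f(x_2) = 0.153355, coefficient = 2
x_3 = 2.3125, f(x_3) = 0.099013, coefficient = 4
x_4 = 2.7500, f(x_4) = 0.063928, coefficient = 1

I ≈ (0.437500/3) × 2.084654 = 0.304012
Exact value: 0.303952
Error: 0.000060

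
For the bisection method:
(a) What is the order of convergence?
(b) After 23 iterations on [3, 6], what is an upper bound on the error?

(a) Bisection has linear (order 1) convergence; the error is halved each step.

(b) Error bound = (b-a)/2^n = (6 - 3)/2^{23}
    = 3/2^{23}

(a) 1 (linear); (b) error ≤ 3.58e-07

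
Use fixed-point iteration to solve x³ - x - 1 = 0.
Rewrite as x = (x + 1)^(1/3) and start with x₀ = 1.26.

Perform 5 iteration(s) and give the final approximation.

Equation: x³ - x - 1 = 0
Fixed-point form: x = (x + 1)^(1/3)
x₀ = 1.26

x_1 = g(1.260000) = 1.312309
x_2 = g(1.312309) = 1.322357
x_3 = g(1.322357) = 1.324269
x_4 = g(1.324269) = 1.324633
x_5 = g(1.324633) = 1.324702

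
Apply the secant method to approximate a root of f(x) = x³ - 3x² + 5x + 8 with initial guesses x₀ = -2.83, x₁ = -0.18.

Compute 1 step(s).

f(x) = x³ - 3x² + 5x + 8
x₀ = -2.83, x₁ = -0.18

Secant formula: x_{n+1} = x_n - f(x_n)(x_n - x_{n-1})/(f(x_n) - f(x_{n-1}))

Iteration 1:
  f(-2.830000) = -52.841887
  f(-0.180000) = 6.996968
  x_2 = -0.180000 - 6.996968×(-0.180000 - (-2.830000))/(6.996968 - (-52.841887))
       = -0.489865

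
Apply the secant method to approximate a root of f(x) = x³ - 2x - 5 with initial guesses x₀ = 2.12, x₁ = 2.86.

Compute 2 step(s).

f(x) = x³ - 2x - 5
x₀ = 2.12, x₁ = 2.86

Secant formula: x_{n+1} = x_n - f(x_n)(x_n - x_{n-1})/(f(x_n) - f(x_{n-1}))

Iteration 1:
  f(2.120000) = 0.288128
  f(2.860000) = 12.673656
  x_2 = 2.860000 - 12.673656×(2.860000 - 2.120000)/(12.673656 - 0.288128)
       = 2.102785
Iteration 2:
  f(2.860000) = 12.673656
  f(2.102785) = 0.092326
  x_3 = 2.102785 - 0.092326×(2.102785 - 2.860000)/(0.092326 - 12.673656)
       = 2.097228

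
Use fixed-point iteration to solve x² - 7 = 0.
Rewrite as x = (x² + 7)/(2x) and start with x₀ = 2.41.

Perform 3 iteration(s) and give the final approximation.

Equation: x² - 7 = 0
Fixed-point form: x = (x² + 7)/(2x)
x₀ = 2.41

x_1 = g(2.410000) = 2.657282
x_2 = g(2.657282) = 2.645776
x_3 = g(2.645776) = 2.645751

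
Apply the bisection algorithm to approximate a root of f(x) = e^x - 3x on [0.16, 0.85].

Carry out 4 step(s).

f(x) = e^x - 3x
Initial interval: [0.16, 0.85]

Iteration 1:
  c_1 = (0.160000 + 0.850000)/2 = 0.505000
  f(c_1) = f(0.505000) = 0.141986
  f(a) × f(c) ≥ 0, new interval: [0.505000, 0.850000]
Iteration 2:
  c_2 = (0.505000 + 0.850000)/2 = 0.677500
  f(c_2) = f(0.677500) = -0.063551
  f(a) × f(c) < 0, new interval: [0.505000, 0.677500]
Iteration 3:
  c_3 = (0.505000 + 0.677500)/2 = 0.591250
  f(c_3) = f(0.591250) = 0.032495
  f(a) × f(c) ≥ 0, new interval: [0.591250, 0.677500]
Iteration 4:
  c_4 = (0.591250 + 0.677500)/2 = 0.634375
  f(c_4) = f(0.634375) = -0.017282
  f(a) × f(c) < 0, new interval: [0.591250, 0.634375]

After 4 iteration(s), the approximation is c_4 = 0.634375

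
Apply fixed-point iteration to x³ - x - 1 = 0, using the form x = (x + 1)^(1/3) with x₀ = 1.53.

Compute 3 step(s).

Equation: x³ - x - 1 = 0
Fixed-point form: x = (x + 1)^(1/3)
x₀ = 1.53

x_1 = g(1.530000) = 1.362616
x_2 = g(1.362616) = 1.331878
x_3 = g(1.331878) = 1.326077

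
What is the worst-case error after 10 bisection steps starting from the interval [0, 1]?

Bisection error bound: |error| ≤ (b-a)/2^n
|error| ≤ (1 - 0)/2^10 = 1/2^10
|error| ≤ 0.0009765625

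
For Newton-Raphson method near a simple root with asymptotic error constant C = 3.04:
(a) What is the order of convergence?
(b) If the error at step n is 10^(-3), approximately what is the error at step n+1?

(a) Newton-Raphson has quadratic (order 2) convergence near simple roots.
    This means |e_{n+1}| ≈ C|e_n|².

(b) With |e_n| = 10^(-3) and C = 3.04:
    |e_{n+1}| ≈ 3.04 × (10^(-3))² = 3.04 × 10^(-6)

(a) 2 (quadratic); (b) |e_{n+1}| ≈ 3.040e-06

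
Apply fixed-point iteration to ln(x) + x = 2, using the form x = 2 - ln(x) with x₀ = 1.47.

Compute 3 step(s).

Equation: ln(x) + x = 2
Fixed-point form: x = 2 - ln(x)
x₀ = 1.47

x_1 = g(1.470000) = 1.614738
x_2 = g(1.614738) = 1.520828
x_3 = g(1.520828) = 1.580745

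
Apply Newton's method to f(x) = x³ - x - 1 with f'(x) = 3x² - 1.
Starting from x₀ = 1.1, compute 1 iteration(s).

f(x) = x³ - x - 1
f'(x) = 3x² - 1
x₀ = 1.1

Newton-Raphson formula: x_{n+1} = x_n - f(x_n)/f'(x_n)

Iteration 1:
  f(1.100000) = -0.769000
  f'(1.100000) = 2.630000
  x_1 = 1.100000 - (-0.769000)/2.630000 = 1.392395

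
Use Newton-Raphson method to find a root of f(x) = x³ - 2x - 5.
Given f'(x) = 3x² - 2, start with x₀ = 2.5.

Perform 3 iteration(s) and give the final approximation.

f(x) = x³ - 2x - 5
f'(x) = 3x² - 2
x₀ = 2.5

Newton-Raphson formula: x_{n+1} = x_n - f(x_n)/f'(x_n)

Iteration 1:
  f(2.500000) = 5.625000
  f'(2.500000) = 16.750000
  x_1 = 2.500000 - 5.625000/16.750000 = 2.164179
Iteration 2:
  f(2.164179) = 0.807945
  f'(2.164179) = 12.051014
  x_2 = 2.164179 - 0.807945/12.051014 = 2.097135
Iteration 3:
  f(2.097135) = 0.028882
  f'(2.097135) = 11.193930
  x_3 = 2.097135 - 0.028882/11.193930 = 2.094555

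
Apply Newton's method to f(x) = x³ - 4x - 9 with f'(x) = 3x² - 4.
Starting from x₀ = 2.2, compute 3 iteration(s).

f(x) = x³ - 4x - 9
f'(x) = 3x² - 4
x₀ = 2.2

Newton-Raphson formula: x_{n+1} = x_n - f(x_n)/f'(x_n)

Iteration 1:
  f(2.200000) = -7.152000
  f'(2.200000) = 10.520000
  x_1 = 2.200000 - (-7.152000)/10.520000 = 2.879848
Iteration 2:
  f(2.879848) = 3.364696
  f'(2.879848) = 20.880572
  x_2 = 2.879848 - 3.364696/20.880572 = 2.718708
Iteration 3:
  f(2.718708) = 0.220151
  f'(2.718708) = 18.174118
  x_3 = 2.718708 - 0.220151/18.174118 = 2.706594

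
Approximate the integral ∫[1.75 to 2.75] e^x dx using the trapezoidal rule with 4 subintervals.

f(x) = e^x
a = 1.75, b = 2.75, n = 4
h = (b - a)/n = 0.250000

Trapezoidal rule: (h/2)[f(x₀) + 2f(x₁) + 2f(x₂) + ... + f(xₙ)]

x_0 = 1.7500, f(x_0) = 5.754603, coefficient = 1
x_1 = 2.0000, f(x_1) = 7.389056, coefficient = 2
x_2 = 2.2500, f(x_2) = 9.487736, coefficient = 2
x_3 = 2.5000, f(x_3) = 12.182494, coefficient = 2
x_4 = 2.7500, f(x_4) = 15.642632, coefficient = 1

I ≈ (0.250000/2) × 79.515806 = 9.939476
Exact value: 9.888029
Error: 0.051447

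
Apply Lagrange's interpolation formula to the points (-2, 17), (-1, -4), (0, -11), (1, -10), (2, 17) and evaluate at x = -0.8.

Lagrange interpolation formula:
P(x) = Σ yᵢ × Lᵢ(x)
where Lᵢ(x) = Π_{j≠i} (x - xⱼ)/(xᵢ - xⱼ)

L_0(-0.8) = (-0.8 - (-1))/(-2 - (-1)) × (-0.8 - 0)/(-2 - 0) × (-0.8 - 1)/(-2 - 1) × (-0.8 - 2)/(-2 - 2) = -0.033600
L_1(-0.8) = (-0.8 - (-2))/(-1 - (-2)) × (-0.8 - 0)/(-1 - 0) × (-0.8 - 1)/(-1 - 1) × (-0.8 - 2)/(-1 - 2) = 0.806400
L_2(-0.8) = (-0.8 - (-2))/(0 - (-2)) × (-0.8 - (-1))/(0 - (-1)) × (-0.8 - 1)/(0 - 1) × (-0.8 - 2)/(0 - 2) = 0.302400
L_3(-0.8) = (-0.8 - (-2))/(1 - (-2)) × (-0.8 - (-1))/(1 - (-1)) × (-0.8 - 0)/(1 - 0) × (-0.8 - 2)/(1 - 2) = -0.089600
L_4(-0.8) = (-0.8 - (-2))/(2 - (-2)) × (-0.8 - (-1))/(2 - (-1)) × (-0.8 - 0)/(2 - 0) × (-0.8 - 1)/(2 - 1) = 0.014400

P(-0.8) = 17×L_0(-0.8) + (-4)×L_1(-0.8) + (-11)×L_2(-0.8) + (-10)×L_3(-0.8) + 17×L_4(-0.8)
P(-0.8) = -5.982400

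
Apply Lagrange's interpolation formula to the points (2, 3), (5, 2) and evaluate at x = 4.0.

Lagrange interpolation formula:
P(x) = Σ yᵢ × Lᵢ(x)
where Lᵢ(x) = Π_{j≠i} (x - xⱼ)/(xᵢ - xⱼ)

L_0(4.0) = (4.0 - 5)/(2 - 5) = 0.333333
L_1(4.0) = (4.0 - 2)/(5 - 2) = 0.666667

P(4.0) = 3×L_0(4.0) + 2×L_1(4.0)
P(4.0) = 2.333333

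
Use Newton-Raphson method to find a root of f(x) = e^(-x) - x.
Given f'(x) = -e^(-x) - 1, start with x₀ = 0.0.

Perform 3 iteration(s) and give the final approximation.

f(x) = e^(-x) - x
f'(x) = -e^(-x) - 1
x₀ = 0.0

Newton-Raphson formula: x_{n+1} = x_n - f(x_n)/f'(x_n)

Iteration 1:
  f(0.000000) = 1.000000
  f'(0.000000) = -2.000000
  x_1 = 0.000000 - 1.000000/(-2.000000) = 0.500000
Iteration 2:
  f(0.500000) = 0.106531
  f'(0.500000) = -1.606531
  x_2 = 0.500000 - 0.106531/(-1.606531) = 0.566311
Iteration 3:
  f(0.566311) = 0.001305
  f'(0.566311) = -1.567616
  x_3 = 0.566311 - 0.001305/(-1.567616) = 0.567143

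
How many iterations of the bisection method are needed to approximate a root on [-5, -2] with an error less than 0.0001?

We need (b-a)/2^n ≤ 0.0001
(-2 - (-5))/2^n ≤ 0.0001
3/2^n ≤ 0.0001
2^n ≥ 30000
n ≥ log₂(30000) = 14.87
n ≥ 15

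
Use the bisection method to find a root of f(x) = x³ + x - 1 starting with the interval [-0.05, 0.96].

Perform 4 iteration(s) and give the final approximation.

f(x) = x³ + x - 1
Initial interval: [-0.05, 0.96]

Iteration 1:
  c_1 = (-0.050000 + 0.960000)/2 = 0.455000
  f(c_1) = f(0.455000) = -0.450804
  f(a) × f(c) ≥ 0, new interval: [0.455000, 0.960000]
Iteration 2:
  c_2 = (0.455000 + 0.960000)/2 = 0.707500
  f(c_2) = f(0.707500) = 0.061644
  f(a) × f(c) < 0, new interval: [0.455000, 0.707500]
Iteration 3:
  c_3 = (0.455000 + 0.707500)/2 = 0.581250
  f(c_3) = f(0.581250) = -0.222374
  f(a) × f(c) ≥ 0, new interval: [0.581250, 0.707500]
Iteration 4:
  c_4 = (0.581250 + 0.707500)/2 = 0.644375
  f(c_4) = f(0.644375) = -0.088068
  f(a) × f(c) ≥ 0, new interval: [0.644375, 0.707500]

After 4 iteration(s), the approximation is c_4 = 0.644375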